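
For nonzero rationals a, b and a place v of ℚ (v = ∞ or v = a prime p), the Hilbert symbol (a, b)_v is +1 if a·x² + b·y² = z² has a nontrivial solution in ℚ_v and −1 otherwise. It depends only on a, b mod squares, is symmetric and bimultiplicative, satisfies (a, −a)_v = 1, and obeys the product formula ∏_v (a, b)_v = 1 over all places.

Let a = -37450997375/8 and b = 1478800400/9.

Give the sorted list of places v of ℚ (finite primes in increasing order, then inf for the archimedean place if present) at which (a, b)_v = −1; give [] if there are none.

(a, b) ≡ (-190, 209) mod (ℚ^×)²; places V = {2, 3, 5, 7, 11, 19, ∞}.
(a,b)_2: α=-3, β=4; u≡1, v≡1 (mod 8); ε(u)ε(v)=0·0, αω(v)=-3·0, βω(u)=4·0; sum ≡ 0  ⇒  +1.
(a,b)_11: α=2, u≡6; β=1, v≡6 (mod 11); (6|11)=-1, (6|11)=-1; sign (−1)^0·-1^1·-1^2 = -1.
(a,b)_19: α=5, u≡7; β=3, v≡5 (mod 19); (7|19)=+1, (5|19)=+1; sign (−1)^1·+1^3·+1^5 = -1.
(a,b)_7: α=0, u≡6; β=2, v≡5 (mod 7); (6|7)=-1, (5|7)=-1; sign (−1)^0·-1^2·-1^0 = +1.
(a,b)_∞: sgn(-190)=−, sgn(209)=+, so +1.
(a,b)_3: α=0, u≡2; β=-2, v≡2 (mod 3); (2|3)=-1, (2|3)=-1; sign (−1)^0·-1^-2·-1^0 = +1.
(a,b)_5: α=3, u≡2; β=2, v≡4 (mod 5); (2|5)=-1, (4|5)=+1; sign (−1)^0·-1^2·+1^3 = +1.
(-190, 209 / ℚ) ramifies at {11, 19}: a division algebra.

[11, 19]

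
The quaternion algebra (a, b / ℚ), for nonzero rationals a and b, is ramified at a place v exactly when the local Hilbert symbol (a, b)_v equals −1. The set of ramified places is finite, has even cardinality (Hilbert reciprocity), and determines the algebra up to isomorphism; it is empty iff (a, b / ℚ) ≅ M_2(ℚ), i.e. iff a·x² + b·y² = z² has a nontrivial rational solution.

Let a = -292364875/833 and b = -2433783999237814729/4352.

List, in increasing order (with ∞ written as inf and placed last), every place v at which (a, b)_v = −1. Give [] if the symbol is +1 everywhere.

[5, 17, 19, inf]

(a, b) ≡ (-550715, -17) mod (ℚ^×)²; places V = {2, 5, 7, 11, 17, 19, 23, 29, 31, ∞}.
(a,b)_∞: sgn(-550715)=−, sgn(-17)=−, so -1.
(a,b)_7: α=-2, u≡3; β=0, v≡1 (mod 7); (3|7)=-1, (1|7)=+1; sign (−1)^0·-1^0·+1^-2 = +1.
(a,b)_11: α=1, u≡6; β=2, v≡4 (mod 11); (6|11)=-1, (4|11)=+1; sign (−1)^0·-1^2·+1^1 = +1.
(a,b)_2: α=0, β=-8; u≡5, v≡7 (mod 8); ε(u)ε(v)=0·1, αω(v)=0·0, βω(u)=-8·1; sum ≡ 0  ⇒  +1.
(a,b)_31: α=1, u≡22; β=2, v≡4 (mod 31); (22|31)=-1, (4|31)=+1; sign (−1)^0·-1^2·+1^1 = +1.
(a,b)_19: α=3, u≡9; β=6, v≡15 (mod 19); (9|19)=+1, (15|19)=-1; sign (−1)^0·+1^6·-1^3 = -1.
(a,b)_29: α=0, u≡16; β=2, v≡26 (mod 29); (16|29)=+1, (26|29)=-1; sign (−1)^0·+1^2·-1^0 = +1.
(a,b)_17: α=-1, u≡7; β=-1, v≡13 (mod 17); (7|17)=-1, (13|17)=+1; sign (−1)^0·-1^-1·+1^-1 = -1.
(a,b)_5: α=3, u≡2; β=0, v≡3 (mod 5); (2|5)=-1, (3|5)=-1; sign (−1)^0·-1^0·-1^3 = -1.
(a,b)_23: α=0, u≡17; β=2, v≡18 (mod 23); (17|23)=-1, (18|23)=+1; sign (−1)^0·-1^2·+1^0 = +1.
Ram(-550715, -17) = {5, 17, 19, ∞}; no ℚ_5-point on the conic.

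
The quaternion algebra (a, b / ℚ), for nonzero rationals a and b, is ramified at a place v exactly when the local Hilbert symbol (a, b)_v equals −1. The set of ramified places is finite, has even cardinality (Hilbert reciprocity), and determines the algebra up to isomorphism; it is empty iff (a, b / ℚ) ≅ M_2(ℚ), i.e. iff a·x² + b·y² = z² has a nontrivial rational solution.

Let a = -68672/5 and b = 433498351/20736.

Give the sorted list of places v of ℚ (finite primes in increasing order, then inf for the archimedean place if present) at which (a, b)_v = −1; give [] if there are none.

[2, 17, 29, 37]

(a, b) ≡ (-5365, 21199) mod (ℚ^×)²; places V = {2, 3, 5, 11, 13, 17, 29, 37, 43, ∞}.
(a,b)_5: α=-1, u≡3; β=0, v≡1 (mod 5); (3|5)=-1, (1|5)=+1; sign (−1)^0·-1^0·+1^-1 = +1.
(a,b)_17: α=0, u≡5; β=1, v≡3 (mod 17); (5|17)=-1, (3|17)=-1; sign (−1)^0·-1^1·-1^0 = -1.
(a,b)_∞: sgn(-5365)=−, sgn(21199)=+, so +1.
(a,b)_37: α=1, u≡21; β=0, v≡20 (mod 37); (21|37)=+1, (20|37)=-1; sign (−1)^0·+1^0·-1^1 = -1.
(a,b)_29: α=1, u≡2; β=1, v≡24 (mod 29); (2|29)=-1, (24|29)=+1; sign (−1)^0·-1^1·+1^1 = -1.
(a,b)_11: α=0, u≡9; β=2, v≡8 (mod 11); (9|11)=+1, (8|11)=-1; sign (−1)^0·+1^2·-1^0 = +1.
(a,b)_13: α=0, u≡4; β=2, v≡10 (mod 13); (4|13)=+1, (10|13)=+1; sign (−1)^0·+1^2·+1^0 = +1.
(a,b)_3: α=0, u≡2; β=-4, v≡1 (mod 3); (2|3)=-1, (1|3)=+1; sign (−1)^0·-1^-4·+1^0 = +1.
(a,b)_43: α=0, u≡17; β=1, v≡5 (mod 43); (17|43)=+1, (5|43)=-1; sign (−1)^0·+1^1·-1^0 = +1.
(a,b)_2: α=6, β=-8; u≡3, v≡7 (mod 8); ε(u)ε(v)=1·1, αω(v)=6·0, βω(u)=-8·1; sum ≡ 1  ⇒  -1.
|Ram(-5365, 21199)| = 4, even; anisotropic at {2, 17, 29, 37}.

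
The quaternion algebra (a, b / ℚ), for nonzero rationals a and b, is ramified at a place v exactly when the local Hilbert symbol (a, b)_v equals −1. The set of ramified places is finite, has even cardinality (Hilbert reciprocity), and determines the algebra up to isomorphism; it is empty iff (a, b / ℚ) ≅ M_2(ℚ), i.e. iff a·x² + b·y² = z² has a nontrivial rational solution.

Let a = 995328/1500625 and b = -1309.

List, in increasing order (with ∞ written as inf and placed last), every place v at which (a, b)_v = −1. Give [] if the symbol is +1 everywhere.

(a, b) ≡ (3, -1309) mod (ℚ^×)²; places V = {2, 3, 5, 7, 11, 17, ∞}.
(a,b)_3: α=5, u≡1; β=0, v≡2 (mod 3); (1|3)=+1, (2|3)=-1; sign (−1)^0·+1^0·-1^5 = -1.
(a,b)_∞: sgn(3)=+, sgn(-1309)=−, so +1.
(a,b)_11: α=0, u≡3; β=1, v≡2 (mod 11); (3|11)=+1, (2|11)=-1; sign (−1)^0·+1^1·-1^0 = +1.
(a,b)_7: α=-4, u≡6; β=1, v≡2 (mod 7); (6|7)=-1, (2|7)=+1; sign (−1)^0·-1^1·+1^-4 = -1.
(a,b)_17: α=0, u≡12; β=1, v≡8 (mod 17); (12|17)=-1, (8|17)=+1; sign (−1)^0·-1^1·+1^0 = -1.
(a,b)_2: α=12, β=0; u≡3, v≡3 (mod 8); ε(u)ε(v)=1·1, αω(v)=12·1, βω(u)=0·1; sum ≡ 1  ⇒  -1.
(a,b)_5: α=-4, u≡3; β=0, v≡1 (mod 5); (3|5)=-1, (1|5)=+1; sign (−1)^0·-1^0·+1^-4 = +1.
(3, -1309 / ℚ) ramifies at {2, 3, 7, 17}: a division algebra.

[2, 3, 7, 17]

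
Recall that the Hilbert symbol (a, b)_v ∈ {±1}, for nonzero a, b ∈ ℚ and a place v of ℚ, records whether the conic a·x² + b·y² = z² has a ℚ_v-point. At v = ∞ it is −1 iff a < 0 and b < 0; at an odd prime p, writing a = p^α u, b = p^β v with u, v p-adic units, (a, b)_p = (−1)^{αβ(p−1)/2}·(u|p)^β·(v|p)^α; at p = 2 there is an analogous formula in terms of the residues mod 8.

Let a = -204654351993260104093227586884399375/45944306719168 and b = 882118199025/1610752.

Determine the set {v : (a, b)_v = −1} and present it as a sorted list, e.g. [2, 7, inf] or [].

[13, 19, 31, 47]

(a, b) ≡ (-2519153, 1966237) mod (ℚ^×)²; places V = {2, 3, 5, 7, 11, 13, 17, 19, 23, 29, 31, 41, 47, ∞}.
(a,b)_17: α=6, u≡9; β=1, v≡3 (mod 17); (9|17)=+1, (3|17)=-1; sign (−1)^0·+1^1·-1^6 = +1.
(a,b)_29: α=-2, u≡3; β=0, v≡11 (mod 29); (3|29)=-1, (11|29)=-1; sign (−1)^0·-1^0·-1^-2 = +1.
(a,b)_23: α=4, u≡11; β=2, v≡12 (mod 23); (11|23)=-1, (12|23)=+1; sign (−1)^0·-1^2·+1^4 = +1.
(a,b)_2: α=-6, β=-10; u≡7, v≡5 (mod 8); ε(u)ε(v)=1·0, αω(v)=-6·1, βω(u)=-10·0; sum ≡ 0  ⇒  +1.
(a,b)_11: α=-2, u≡3; β=-2, v≡4 (mod 11); (3|11)=+1, (4|11)=+1; sign (−1)^0·+1^-2·+1^-2 = +1.
(a,b)_7: α=5, u≡5; β=3, v≡2 (mod 7); (5|7)=-1, (2|7)=+1; sign (−1)^1·-1^3·+1^5 = +1.
(a,b)_41: α=4, u≡1; β=1, v≡12 (mod 41); (1|41)=+1, (12|41)=-1; sign (−1)^0·+1^1·-1^4 = +1.
(a,b)_5: α=4, u≡2; β=2, v≡3 (mod 5); (2|5)=-1, (3|5)=-1; sign (−1)^0·-1^2·-1^4 = +1.
(a,b)_47: α=1, u≡17; β=0, v≡46 (mod 47); (17|47)=+1, (46|47)=-1; sign (−1)^0·+1^0·-1^1 = -1.
(a,b)_3: α=6, u≡1; β=2, v≡1 (mod 3); (1|3)=+1, (1|3)=+1; sign (−1)^0·+1^2·+1^6 = +1.
(a,b)_31: α=3, u≡16; β=1, v≡2 (mod 31); (16|31)=+1, (2|31)=+1; sign (−1)^1·+1^1·+1^3 = -1.
(a,b)_19: α=-1, u≡3; β=0, v≡14 (mod 19); (3|19)=-1, (14|19)=-1; sign (−1)^0·-1^0·-1^-1 = -1.
(a,b)_∞: sgn(-2519153)=−, sgn(1966237)=+, so +1.
(a,b)_13: α=-5, u≡12; β=-1, v≡11 (mod 13); (12|13)=+1, (11|13)=-1; sign (−1)^0·+1^-1·-1^-5 = -1.
Ram(-2519153, 1966237) = {13, 19, 31, 47}; no ℚ_13-point on the conic.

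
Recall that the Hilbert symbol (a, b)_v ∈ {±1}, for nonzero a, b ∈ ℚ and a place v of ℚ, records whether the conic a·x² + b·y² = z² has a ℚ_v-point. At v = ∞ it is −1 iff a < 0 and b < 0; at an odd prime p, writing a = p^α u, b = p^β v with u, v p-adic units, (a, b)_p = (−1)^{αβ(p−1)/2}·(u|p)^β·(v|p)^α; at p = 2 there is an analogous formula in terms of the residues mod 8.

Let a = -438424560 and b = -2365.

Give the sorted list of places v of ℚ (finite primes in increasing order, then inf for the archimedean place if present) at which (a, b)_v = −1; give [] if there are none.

Mod squares: a ≡ -215, b ≡ -2365. Check v ∈ {∞, 2, 3, 5, 7, 11, 17, 43}.
v=2: v_2(a)=4, v_2(b)=0; units ≡ 1, 3 (mod 8); ε·ε+αω+βω = 0·1+4·1+0·0 ≡ 0  ⇒  (a,b)_2 = +1.
v=5: a=5^1·(≡3), b=5^1·(≡2) mod 5; (3|5)=-1, (2|5)=-1; (−1)^{1·1·2}·(-1)^1·(-1)^1 = +1.
v=17: a=17^2·(≡6), b=17^0·(≡15) mod 17; (6|17)=-1, (15|17)=+1; (−1)^{2·0·8}·(-1)^0·(+1)^2 = +1.
v=3: a=3^2·(≡1), b=3^0·(≡2) mod 3; (1|3)=+1, (2|3)=-1; (−1)^{2·0·1}·(+1)^0·(-1)^2 = +1.
v=7: a=7^2·(≡2), b=7^0·(≡1) mod 7; (2|7)=+1, (1|7)=+1; (−1)^{2·0·3}·(+1)^0·(+1)^2 = +1.
v=11: a=11^0·(≡9), b=11^1·(≡5) mod 11; (9|11)=+1, (5|11)=+1; (−1)^{0·1·5}·(+1)^1·(+1)^0 = +1.
v=43: a=43^1·(≡25), b=43^1·(≡31) mod 43; (25|43)=+1, (31|43)=+1; (−1)^{1·1·21}·(+1)^1·(+1)^1 = -1.
v=∞: -215 < 0 and -2365 < 0  ⇒  (a,b)_∞ = -1.
|Ram(-215, -2365)| = 2, even; anisotropic at {43, ∞}.

[43, inf]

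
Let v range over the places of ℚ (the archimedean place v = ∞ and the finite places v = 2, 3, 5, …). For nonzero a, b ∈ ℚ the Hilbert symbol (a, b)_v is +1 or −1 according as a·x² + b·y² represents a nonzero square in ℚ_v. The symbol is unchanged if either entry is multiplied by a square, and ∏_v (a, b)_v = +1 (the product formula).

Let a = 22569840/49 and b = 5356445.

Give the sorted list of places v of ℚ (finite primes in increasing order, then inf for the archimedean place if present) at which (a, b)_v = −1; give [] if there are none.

Mod squares: a ≡ 215, b ≡ 5356445. Check v ∈ {∞, 2, 3, 5, 7, 17, 29, 41, 43, 53}.
v=41: a=41^0·(≡20), b=41^1·(≡19) mod 41; (20|41)=+1, (19|41)=-1; (−1)^{0·1·20}·(+1)^1·(-1)^0 = +1.
v=53: a=53^0·(≡26), b=53^1·(≡47) mod 53; (26|53)=-1, (47|53)=+1; (−1)^{0·1·26}·(-1)^1·(+1)^0 = -1.
v=29: a=29^0·(≡15), b=29^1·(≡4) mod 29; (15|29)=-1, (4|29)=+1; (−1)^{0·1·14}·(-1)^1·(+1)^0 = -1.
v=∞: 215 > 0 and 5356445 > 0  ⇒  (a,b)_∞ = +1.
v=43: a=43^1·(≡18), b=43^0·(≡21) mod 43; (18|43)=-1, (21|43)=+1; (−1)^{1·0·21}·(-1)^0·(+1)^1 = +1.
v=2: v_2(a)=4, v_2(b)=0; units ≡ 7, 5 (mod 8); ε·ε+αω+βω = 1·0+4·1+0·0 ≡ 0  ⇒  (a,b)_2 = +1.
v=5: a=5^1·(≡2), b=5^1·(≡4) mod 5; (2|5)=-1, (4|5)=+1; (−1)^{1·1·2}·(-1)^1·(+1)^1 = -1.
v=3: a=3^8·(≡2), b=3^0·(≡2) mod 3; (2|3)=-1, (2|3)=-1; (−1)^{8·0·1}·(-1)^0·(-1)^8 = +1.
v=7: a=7^-2·(≡6), b=7^0·(≡3) mod 7; (6|7)=-1, (3|7)=-1; (−1)^{-2·0·3}·(-1)^0·(-1)^-2 = +1.
v=17: a=17^0·(≡3), b=17^1·(≡7) mod 17; (3|17)=-1, (7|17)=-1; (−1)^{0·1·8}·(-1)^1·(-1)^0 = -1.
|Ram(215, 5356445)| = 4, even; anisotropic at {5, 17, 29, 53}.

[5, 17, 29, 53]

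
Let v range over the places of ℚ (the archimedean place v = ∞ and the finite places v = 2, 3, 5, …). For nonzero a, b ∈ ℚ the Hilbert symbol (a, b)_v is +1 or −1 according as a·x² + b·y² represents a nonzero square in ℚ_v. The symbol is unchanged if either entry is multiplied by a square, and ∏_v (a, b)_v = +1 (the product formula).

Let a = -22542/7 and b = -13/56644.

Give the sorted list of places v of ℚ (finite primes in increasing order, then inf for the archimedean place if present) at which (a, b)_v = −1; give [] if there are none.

Mod squares: a ≡ -546, b ≡ -13. Check v ∈ {∞, 2, 3, 7, 13, 17}.
v=3: a=3^1·(≡1), b=3^0·(≡2) mod 3; (1|3)=+1, (2|3)=-1; (−1)^{1·0·1}·(+1)^0·(-1)^1 = -1.
v=17: a=17^2·(≡1), b=17^-2·(≡8) mod 17; (1|17)=+1, (8|17)=+1; (−1)^{2·-2·8}·(+1)^-2·(+1)^2 = +1.
v=13: a=13^1·(≡3), b=13^1·(≡4) mod 13; (3|13)=+1, (4|13)=+1; (−1)^{1·1·6}·(+1)^1·(+1)^1 = +1.
v=2: v_2(a)=1, v_2(b)=-2; units ≡ 7, 3 (mod 8); ε·ε+αω+βω = 1·1+1·1+-2·0 ≡ 0  ⇒  (a,b)_2 = +1.
v=7: a=7^-1·(≡5), b=7^-2·(≡1) mod 7; (5|7)=-1, (1|7)=+1; (−1)^{-1·-2·3}·(-1)^-2·(+1)^-1 = +1.
v=∞: -546 < 0 and -13 < 0  ⇒  (a,b)_∞ = -1.
(-546, -13 / ℚ) ramifies at {3, ∞}: a division algebra.

[3, inf]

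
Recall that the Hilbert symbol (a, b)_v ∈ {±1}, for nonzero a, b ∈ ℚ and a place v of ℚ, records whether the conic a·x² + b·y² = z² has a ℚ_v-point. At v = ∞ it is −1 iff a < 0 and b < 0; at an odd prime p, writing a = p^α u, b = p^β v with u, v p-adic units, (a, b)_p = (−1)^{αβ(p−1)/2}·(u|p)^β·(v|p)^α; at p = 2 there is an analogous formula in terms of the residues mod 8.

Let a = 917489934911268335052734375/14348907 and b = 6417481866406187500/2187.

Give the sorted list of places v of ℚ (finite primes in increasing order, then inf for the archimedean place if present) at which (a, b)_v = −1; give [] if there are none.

[5, 7, 11, 19]

(a, b) ≡ (636405, 5313) mod (ℚ^×)²; places V = {2, 3, 5, 7, 11, 19, 23, 29, ∞}.
(a,b)_19: α=7, u≡9; β=4, v≡15 (mod 19); (9|19)=+1, (15|19)=-1; sign (−1)^0·+1^4·-1^7 = -1.
(a,b)_3: α=-15, u≡2; β=-7, v≡1 (mod 3); (2|3)=-1, (1|3)=+1; sign (−1)^1·-1^-7·+1^-15 = +1.
(a,b)_2: α=0, β=2; u≡5, v≡1 (mod 8); ε(u)ε(v)=0·0, αω(v)=0·0, βω(u)=2·1; sum ≡ 0  ⇒  +1.
(a,b)_7: α=1, u≡5; β=1, v≡6 (mod 7); (5|7)=-1, (6|7)=-1; sign (−1)^1·-1^1·-1^1 = -1.
(a,b)_5: α=9, u≡1; β=6, v≡3 (mod 5); (1|5)=+1, (3|5)=-1; sign (−1)^0·+1^6·-1^9 = -1.
(a,b)_∞: sgn(636405)=+, sgn(5313)=+, so +1.
(a,b)_29: α=3, u≡10; β=2, v≡24 (mod 29); (10|29)=-1, (24|29)=+1; sign (−1)^0·-1^2·+1^3 = +1.
(a,b)_11: α=1, u≡10; β=1, v≡8 (mod 11); (10|11)=-1, (8|11)=-1; sign (−1)^1·-1^1·-1^1 = -1.
(a,b)_23: α=4, u≡1; β=3, v≡1 (mod 23); (1|23)=+1, (1|23)=+1; sign (−1)^0·+1^3·+1^4 = +1.
Ram(636405, 5313) = {5, 7, 11, 19}; no ℚ_5-point on the conic.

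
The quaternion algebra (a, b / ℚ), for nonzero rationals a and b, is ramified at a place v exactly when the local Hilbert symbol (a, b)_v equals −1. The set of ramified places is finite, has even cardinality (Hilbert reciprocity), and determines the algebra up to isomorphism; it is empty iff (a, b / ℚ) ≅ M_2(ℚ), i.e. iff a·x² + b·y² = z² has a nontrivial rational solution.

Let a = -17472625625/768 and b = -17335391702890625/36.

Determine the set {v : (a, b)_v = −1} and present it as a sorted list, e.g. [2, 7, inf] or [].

Mod squares: a ≡ -232323, b ≡ -185. Check v ∈ {∞, 2, 3, 5, 7, 13, 19, 23, 37}.
v=23: a=23^1·(≡5), b=23^2·(≡5) mod 23; (5|23)=-1, (5|23)=-1; (−1)^{1·2·11}·(-1)^2·(-1)^1 = -1.
v=5: a=5^4·(≡3), b=5^7·(≡3) mod 5; (3|5)=-1, (3|5)=-1; (−1)^{4·7·2}·(-1)^7·(-1)^4 = -1.
v=37: a=37^1·(≡10), b=37^3·(≡20) mod 37; (10|37)=+1, (20|37)=-1; (−1)^{1·3·18}·(+1)^3·(-1)^1 = -1.
v=19: a=19^2·(≡4), b=19^0·(≡4) mod 19; (4|19)=+1, (4|19)=+1; (−1)^{2·0·9}·(+1)^0·(+1)^2 = +1.
v=∞: -232323 < 0 and -185 < 0  ⇒  (a,b)_∞ = -1.
v=13: a=13^1·(≡9), b=13^2·(≡4) mod 13; (9|13)=+1, (4|13)=+1; (−1)^{1·2·6}·(+1)^2·(+1)^1 = +1.
v=3: a=3^-1·(≡1), b=3^-2·(≡1) mod 3; (1|3)=+1, (1|3)=+1; (−1)^{-1·-2·1}·(+1)^-2·(+1)^-1 = +1.
v=2: v_2(a)=-8, v_2(b)=-2; units ≡ 5, 7 (mod 8); ε·ε+αω+βω = 0·1+-8·0+-2·1 ≡ 0  ⇒  (a,b)_2 = +1.
v=7: a=7^1·(≡5), b=7^2·(≡1) mod 7; (5|7)=-1, (1|7)=+1; (−1)^{1·2·3}·(-1)^2·(+1)^1 = +1.
(-232323, -185 / ℚ) ramifies at {5, 23, 37, ∞}: a division algebra.

[5, 23, 37, inf]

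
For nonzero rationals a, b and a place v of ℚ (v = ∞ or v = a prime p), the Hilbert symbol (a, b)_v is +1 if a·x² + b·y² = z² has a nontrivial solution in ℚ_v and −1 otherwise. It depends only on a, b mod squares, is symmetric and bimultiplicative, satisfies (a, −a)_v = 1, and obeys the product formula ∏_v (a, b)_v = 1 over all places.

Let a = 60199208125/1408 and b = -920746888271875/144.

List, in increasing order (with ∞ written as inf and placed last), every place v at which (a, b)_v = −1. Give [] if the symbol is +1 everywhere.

Mod squares: a ≡ 2926, b ≡ -115. Check v ∈ {∞, 2, 3, 5, 7, 11, 19, 23, 37}.
v=∞: 2926 > 0 and -115 < 0  ⇒  (a,b)_∞ = +1.
v=19: a=19^1·(≡2), b=19^2·(≡13) mod 19; (2|19)=-1, (13|19)=-1; (−1)^{1·2·9}·(-1)^2·(-1)^1 = -1.
v=5: a=5^4·(≡1), b=5^5·(≡2) mod 5; (1|5)=+1, (2|5)=-1; (−1)^{4·5·2}·(+1)^5·(-1)^4 = +1.
v=11: a=11^-1·(≡8), b=11^0·(≡6) mod 11; (8|11)=-1, (6|11)=-1; (−1)^{-1·0·5}·(-1)^0·(-1)^-1 = -1.
v=23: a=23^2·(≡21), b=23^3·(≡12) mod 23; (21|23)=-1, (12|23)=+1; (−1)^{2·3·11}·(-1)^3·(+1)^2 = -1.
v=2: v_2(a)=-7, v_2(b)=-4; units ≡ 7, 5 (mod 8); ε·ε+αω+βω = 1·0+-7·1+-4·0 ≡ 1  ⇒  (a,b)_2 = -1.
v=37: a=37^2·(≡34), b=37^2·(≡16) mod 37; (34|37)=+1, (16|37)=+1; (−1)^{2·2·18}·(+1)^2·(+1)^2 = +1.
v=7: a=7^1·(≡6), b=7^2·(≡2) mod 7; (6|7)=-1, (2|7)=+1; (−1)^{1·2·3}·(-1)^2·(+1)^1 = +1.
v=3: a=3^0·(≡1), b=3^-2·(≡2) mod 3; (1|3)=+1, (2|3)=-1; (−1)^{0·-2·1}·(+1)^-2·(-1)^0 = +1.
(2926, -115 / ℚ) ramifies at {2, 11, 19, 23}: a division algebra.

[2, 11, 19, 23]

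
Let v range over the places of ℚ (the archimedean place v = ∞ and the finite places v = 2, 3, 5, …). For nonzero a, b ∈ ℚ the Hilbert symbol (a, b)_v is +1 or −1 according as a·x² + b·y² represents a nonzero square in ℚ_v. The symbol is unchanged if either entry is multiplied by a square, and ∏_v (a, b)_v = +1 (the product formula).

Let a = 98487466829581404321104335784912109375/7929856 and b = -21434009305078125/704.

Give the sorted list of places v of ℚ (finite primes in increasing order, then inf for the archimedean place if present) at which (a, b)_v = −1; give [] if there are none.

[11, 23]

(a, b) ≡ (7, -344839) mod (ℚ^×)²; places V = {2, 3, 5, 7, 11, 23, 29, 47, ∞}.
(a,b)_29: α=2, u≡7; β=1, v≡25 (mod 29); (7|29)=+1, (25|29)=+1; sign (−1)^0·+1^1·+1^2 = +1.
(a,b)_5: α=20, u≡3; β=8, v≡1 (mod 5); (3|5)=-1, (1|5)=+1; sign (−1)^0·-1^8·+1^20 = +1.
(a,b)_23: α=2, u≡22; β=1, v≡18 (mod 23); (22|23)=-1, (18|23)=+1; sign (−1)^0·-1^1·+1^2 = -1.
(a,b)_2: α=-16, β=-6; u≡7, v≡1 (mod 8); ε(u)ε(v)=1·0, αω(v)=-16·0, βω(u)=-6·0; sum ≡ 0  ⇒  +1.
(a,b)_47: α=2, u≡28; β=1, v≡3 (mod 47); (28|47)=+1, (3|47)=+1; sign (−1)^0·+1^1·+1^2 = +1.
(a,b)_∞: sgn(7)=+, sgn(-344839)=−, so +1.
(a,b)_7: α=11, u≡2; β=4, v≡4 (mod 7); (2|7)=+1, (4|7)=+1; sign (−1)^0·+1^4·+1^11 = +1.
(a,b)_3: α=12, u≡1; β=6, v≡2 (mod 3); (1|3)=+1, (2|3)=-1; sign (−1)^0·+1^6·-1^12 = +1.
(a,b)_11: α=-2, u≡7; β=-1, v≡4 (mod 11); (7|11)=-1, (4|11)=+1; sign (−1)^0·-1^-1·+1^-2 = -1.
|Ram(7, -344839)| = 2, even; anisotropic at {11, 23}.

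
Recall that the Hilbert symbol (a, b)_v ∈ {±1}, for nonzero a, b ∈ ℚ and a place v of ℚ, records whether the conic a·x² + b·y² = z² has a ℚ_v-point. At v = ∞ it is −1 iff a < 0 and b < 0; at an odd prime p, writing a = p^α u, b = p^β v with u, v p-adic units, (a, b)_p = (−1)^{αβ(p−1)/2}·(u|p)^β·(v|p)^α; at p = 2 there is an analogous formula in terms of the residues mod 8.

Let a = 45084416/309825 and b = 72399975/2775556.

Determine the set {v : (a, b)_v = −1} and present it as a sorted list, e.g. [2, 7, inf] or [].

(a, b) ≡ (2993887, 1311) mod (ℚ^×)²; places V = {2, 3, 5, 7, 13, 17, 19, 23, 31, 47, ∞}.
(a,b)_13: α=1, u≡1; β=0, v≡6 (mod 13); (1|13)=+1, (6|13)=-1; sign (−1)^0·+1^0·-1^1 = -1.
(a,b)_3: α=-6, u≡1; β=1, v≡2 (mod 3); (1|3)=+1, (2|3)=-1; sign (−1)^0·+1^1·-1^-6 = +1.
(a,b)_5: α=-2, u≡2; β=2, v≡4 (mod 5); (2|5)=-1, (4|5)=+1; sign (−1)^0·-1^2·+1^-2 = +1.
(a,b)_23: α=1, u≡18; β=1, v≡20 (mod 23); (18|23)=+1, (20|23)=-1; sign (−1)^1·+1^1·-1^1 = +1.
(a,b)_19: α=1, u≡1; β=1, v≡10 (mod 19); (1|19)=+1, (10|19)=-1; sign (−1)^1·+1^1·-1^1 = +1.
(a,b)_2: α=8, β=-2; u≡7, v≡7 (mod 8); ε(u)ε(v)=1·1, αω(v)=8·0, βω(u)=-2·0; sum ≡ 1  ⇒  -1.
(a,b)_7: α=0, u≡4; β=-4, v≡4 (mod 7); (4|7)=+1, (4|7)=+1; sign (−1)^0·+1^-4·+1^0 = +1.
(a,b)_∞: sgn(2993887)=+, sgn(1311)=+, so +1.
(a,b)_17: α=-1, u≡8; β=-2, v≡16 (mod 17); (8|17)=+1, (16|17)=+1; sign (−1)^0·+1^-2·+1^-1 = +1.
(a,b)_47: α=0, u≡42; β=2, v≡27 (mod 47); (42|47)=+1, (27|47)=+1; sign (−1)^0·+1^2·+1^0 = +1.
(a,b)_31: α=1, u≡3; β=0, v≡1 (mod 31); (3|31)=-1, (1|31)=+1; sign (−1)^0·-1^0·+1^1 = +1.
|Ram(2993887, 1311)| = 2, even; anisotropic at {2, 13}.

[2, 13]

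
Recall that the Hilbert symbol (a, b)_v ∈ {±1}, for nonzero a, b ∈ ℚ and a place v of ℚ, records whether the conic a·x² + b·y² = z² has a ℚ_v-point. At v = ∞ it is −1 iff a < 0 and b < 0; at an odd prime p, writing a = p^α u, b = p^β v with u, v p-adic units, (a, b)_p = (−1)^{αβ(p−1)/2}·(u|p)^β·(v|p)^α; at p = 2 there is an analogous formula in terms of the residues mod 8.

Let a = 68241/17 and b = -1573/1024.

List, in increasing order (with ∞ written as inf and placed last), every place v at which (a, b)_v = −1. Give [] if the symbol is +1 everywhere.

Mod squares: a ≡ 2193, b ≡ -13. Check v ∈ {∞, 2, 3, 11, 13, 17, 23, 43}.
v=17: a=17^-1·(≡3), b=17^0·(≡2) mod 17; (3|17)=-1, (2|17)=+1; (−1)^{-1·0·8}·(-1)^0·(+1)^-1 = +1.
v=2: v_2(a)=0, v_2(b)=-10; units ≡ 1, 3 (mod 8); ε·ε+αω+βω = 0·1+0·1+-10·0 ≡ 0  ⇒  (a,b)_2 = +1.
v=43: a=43^1·(≡20), b=43^0·(≡30) mod 43; (20|43)=-1, (30|43)=-1; (−1)^{1·0·21}·(-1)^0·(-1)^1 = -1.
v=∞: 2193 > 0 and -13 < 0  ⇒  (a,b)_∞ = +1.
v=11: a=11^0·(≡5), b=11^2·(≡9) mod 11; (5|11)=+1, (9|11)=+1; (−1)^{0·2·5}·(+1)^2·(+1)^0 = +1.
v=3: a=3^1·(≡2), b=3^0·(≡2) mod 3; (2|3)=-1, (2|3)=-1; (−1)^{1·0·1}·(-1)^0·(-1)^1 = -1.
v=13: a=13^0·(≡1), b=13^1·(≡10) mod 13; (1|13)=+1, (10|13)=+1; (−1)^{0·1·6}·(+1)^1·(+1)^0 = +1.
v=23: a=23^2·(≡13), b=23^0·(≡5) mod 23; (13|23)=+1, (5|23)=-1; (−1)^{2·0·11}·(+1)^0·(-1)^2 = +1.
|Ram(2193, -13)| = 2, even; anisotropic at {3, 43}.

[3, 43]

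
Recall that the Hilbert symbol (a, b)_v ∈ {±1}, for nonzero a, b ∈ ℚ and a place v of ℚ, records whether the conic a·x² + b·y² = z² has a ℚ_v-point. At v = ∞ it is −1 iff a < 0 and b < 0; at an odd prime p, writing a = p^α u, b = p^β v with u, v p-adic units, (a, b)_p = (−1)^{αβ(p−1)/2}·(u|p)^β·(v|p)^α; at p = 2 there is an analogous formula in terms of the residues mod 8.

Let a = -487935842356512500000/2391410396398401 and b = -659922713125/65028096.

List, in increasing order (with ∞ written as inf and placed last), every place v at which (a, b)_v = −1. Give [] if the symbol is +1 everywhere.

[23, inf]

(a, b) ≡ (-2, -7429) mod (ℚ^×)²; places V = {2, 3, 5, 7, 13, 17, 19, 23, 29, 37, ∞}.
(a,b)_19: α=2, u≡1; β=1, v≡12 (mod 19); (1|19)=+1, (12|19)=-1; sign (−1)^0·+1^1·-1^2 = +1.
(a,b)_2: α=5, β=-14; u≡7, v≡3 (mod 8); ε(u)ε(v)=1·1, αω(v)=5·1, βω(u)=-14·0; sum ≡ 0  ⇒  +1.
(a,b)_5: α=8, u≡3; β=4, v≡4 (mod 5); (3|5)=-1, (4|5)=+1; sign (−1)^0·-1^4·+1^8 = +1.
(a,b)_3: α=-12, u≡1; β=-4, v≡2 (mod 3); (1|3)=+1, (2|3)=-1; sign (−1)^0·+1^-4·-1^-12 = +1.
(a,b)_29: α=4, u≡12; β=2, v≡13 (mod 29); (12|29)=-1, (13|29)=+1; sign (−1)^0·-1^2·+1^4 = +1.
(a,b)_23: α=2, u≡21; β=1, v≡19 (mod 23); (21|23)=-1, (19|23)=-1; sign (−1)^0·-1^1·-1^2 = -1.
(a,b)_37: α=-4, u≡2; β=0, v≡15 (mod 37); (2|37)=-1, (15|37)=-1; sign (−1)^0·-1^0·-1^-4 = +1.
(a,b)_7: α=-4, u≡3; β=-2, v≡5 (mod 7); (3|7)=-1, (5|7)=-1; sign (−1)^0·-1^-2·-1^-4 = +1.
(a,b)_13: α=0, u≡2; β=2, v≡8 (mod 13); (2|13)=-1, (8|13)=-1; sign (−1)^0·-1^2·-1^0 = +1.
(a,b)_17: α=2, u≡16; β=1, v≡12 (mod 17); (16|17)=+1, (12|17)=-1; sign (−1)^0·+1^1·-1^2 = +1.
(a,b)_∞: sgn(-2)=−, sgn(-7429)=−, so -1.
(-2, -7429 / ℚ) ramifies at {23, ∞}: a division algebra.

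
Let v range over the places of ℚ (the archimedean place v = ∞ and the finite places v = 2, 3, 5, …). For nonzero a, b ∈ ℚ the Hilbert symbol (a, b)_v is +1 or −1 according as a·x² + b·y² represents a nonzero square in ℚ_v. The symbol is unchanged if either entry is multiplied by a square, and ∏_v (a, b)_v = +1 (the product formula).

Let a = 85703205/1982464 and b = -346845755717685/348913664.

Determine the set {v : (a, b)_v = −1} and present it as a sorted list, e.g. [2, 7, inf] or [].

(a, b) ≡ (4845, -150535) mod (ℚ^×)²; places V = {2, 3, 5, 7, 11, 17, 19, 23, ∞}.
(a,b)_19: α=3, u≡3; β=4, v≡15 (mod 19); (3|19)=-1, (15|19)=-1; sign (−1)^0·-1^4·-1^3 = -1.
(a,b)_∞: sgn(4845)=+, sgn(-150535)=−, so +1.
(a,b)_17: α=1, u≡13; β=1, v≡2 (mod 17); (13|17)=+1, (2|17)=+1; sign (−1)^0·+1^1·+1^1 = +1.
(a,b)_7: α=2, u≡4; β=5, v≡5 (mod 7); (4|7)=+1, (5|7)=-1; sign (−1)^0·+1^5·-1^2 = +1.
(a,b)_11: α=-2, u≡1; β=-3, v≡6 (mod 11); (1|11)=+1, (6|11)=-1; sign (−1)^0·+1^-3·-1^-2 = +1.
(a,b)_23: α=0, u≡15; β=1, v≡14 (mod 23); (15|23)=-1, (14|23)=-1; sign (−1)^0·-1^1·-1^0 = -1.
(a,b)_3: α=1, u≡1; β=4, v≡2 (mod 3); (1|3)=+1, (2|3)=-1; sign (−1)^0·+1^4·-1^1 = -1.
(a,b)_5: α=1, u≡4; β=1, v≡2 (mod 5); (4|5)=+1, (2|5)=-1; sign (−1)^0·+1^1·-1^1 = -1.
(a,b)_2: α=-14, β=-18; u≡5, v≡1 (mod 8); ε(u)ε(v)=0·0, αω(v)=-14·0, βω(u)=-18·1; sum ≡ 0  ⇒  +1.
|Ram(4845, -150535)| = 4, even; anisotropic at {3, 5, 19, 23}.

[3, 5, 19, 23]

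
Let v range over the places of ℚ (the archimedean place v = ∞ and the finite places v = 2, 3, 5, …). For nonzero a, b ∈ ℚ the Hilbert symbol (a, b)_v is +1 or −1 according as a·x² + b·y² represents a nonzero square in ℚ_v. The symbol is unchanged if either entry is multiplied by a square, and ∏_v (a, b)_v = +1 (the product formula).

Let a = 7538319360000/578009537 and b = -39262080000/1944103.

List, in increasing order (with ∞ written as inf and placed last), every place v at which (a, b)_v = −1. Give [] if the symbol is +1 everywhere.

[3, 7]

(a, b) ≡ (17, -21) mod (ℚ^×)²; places V = {2, 3, 5, 7, 11, 13, 17, 31, ∞}.
(a,b)_∞: sgn(17)=+, sgn(-21)=−, so +1.
(a,b)_3: α=2, u≡2; β=1, v≡2 (mod 3); (2|3)=-1, (2|3)=-1; sign (−1)^0·-1^1·-1^2 = -1.
(a,b)_11: α=2, u≡2; β=2, v≡5 (mod 11); (2|11)=-1, (5|11)=+1; sign (−1)^0·-1^2·+1^2 = +1.
(a,b)_2: α=16, β=10; u≡1, v≡3 (mod 8); ε(u)ε(v)=0·1, αω(v)=16·1, βω(u)=10·0; sum ≡ 0  ⇒  +1.
(a,b)_13: α=2, u≡4; β=2, v≡2 (mod 13); (4|13)=+1, (2|13)=-1; sign (−1)^0·+1^2·-1^2 = +1.
(a,b)_31: α=0, u≡30; β=-2, v≡9 (mod 31); (30|31)=-1, (9|31)=+1; sign (−1)^0·-1^-2·+1^0 = +1.
(a,b)_17: α=-3, u≡8; β=-2, v≡9 (mod 17); (8|17)=+1, (9|17)=+1; sign (−1)^0·+1^-2·+1^-3 = +1.
(a,b)_5: α=4, u≡3; β=4, v≡4 (mod 5); (3|5)=-1, (4|5)=+1; sign (−1)^0·-1^4·+1^4 = +1.
(a,b)_7: α=-6, u≡5; β=-1, v≡1 (mod 7); (5|7)=-1, (1|7)=+1; sign (−1)^0·-1^-1·+1^-6 = -1.
|Ram(17, -21)| = 2, even; anisotropic at {3, 7}.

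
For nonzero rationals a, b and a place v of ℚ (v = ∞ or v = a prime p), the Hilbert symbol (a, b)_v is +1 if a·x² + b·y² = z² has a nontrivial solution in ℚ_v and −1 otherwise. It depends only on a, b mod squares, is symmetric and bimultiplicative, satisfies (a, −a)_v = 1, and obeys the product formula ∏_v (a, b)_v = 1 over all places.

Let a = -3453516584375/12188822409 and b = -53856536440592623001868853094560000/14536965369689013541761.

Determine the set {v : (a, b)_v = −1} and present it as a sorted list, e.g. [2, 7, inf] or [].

[17, inf]

(a, b) ≡ (-935, -8041) mod (ℚ^×)²; places V = {2, 3, 5, 11, 13, 17, 29, 37, 43, 47, 59, ∞}.
(a,b)_∞: sgn(-935)=−, sgn(-8041)=−, so -1.
(a,b)_29: α=-2, u≡7; β=0, v≡11 (mod 29); (7|29)=+1, (11|29)=-1; sign (−1)^0·+1^0·-1^-2 = +1.
(a,b)_5: α=5, u≡2; β=4, v≡4 (mod 5); (2|5)=-1, (4|5)=+1; sign (−1)^0·-1^4·+1^5 = +1.
(a,b)_47: α=-2, u≡33; β=-6, v≡30 (mod 47); (33|47)=-1, (30|47)=-1; sign (−1)^0·-1^-6·-1^-2 = +1.
(a,b)_37: α=0, u≡16; β=2, v≡11 (mod 37); (16|37)=+1, (11|37)=+1; sign (−1)^0·+1^2·+1^0 = +1.
(a,b)_11: α=3, u≡1; β=11, v≡10 (mod 11); (1|11)=+1, (10|11)=-1; sign (−1)^1·+1^11·-1^3 = +1.
(a,b)_3: α=-8, u≡1; β=-18, v≡2 (mod 3); (1|3)=+1, (2|3)=-1; sign (−1)^0·+1^-18·-1^-8 = +1.
(a,b)_2: α=0, β=8; u≡1, v≡7 (mod 8); ε(u)ε(v)=0·1, αω(v)=0·0, βω(u)=8·0; sum ≡ 0  ⇒  +1.
(a,b)_13: α=2, u≡9; β=2, v≡2 (mod 13); (9|13)=+1, (2|13)=-1; sign (−1)^0·+1^2·-1^2 = +1.
(a,b)_43: α=0, u≡41; β=1, v≡5 (mod 43); (41|43)=+1, (5|43)=-1; sign (−1)^0·+1^1·-1^0 = +1.
(a,b)_59: α=0, u≡46; β=-2, v≡10 (mod 59); (46|59)=+1, (10|59)=-1; sign (−1)^0·+1^-2·-1^0 = +1.
(a,b)_17: α=3, u≡13; β=9, v≡11 (mod 17); (13|17)=+1, (11|17)=-1; sign (−1)^0·+1^9·-1^3 = -1.
(-935, -8041 / ℚ) ramifies at {17, ∞}: a division algebra.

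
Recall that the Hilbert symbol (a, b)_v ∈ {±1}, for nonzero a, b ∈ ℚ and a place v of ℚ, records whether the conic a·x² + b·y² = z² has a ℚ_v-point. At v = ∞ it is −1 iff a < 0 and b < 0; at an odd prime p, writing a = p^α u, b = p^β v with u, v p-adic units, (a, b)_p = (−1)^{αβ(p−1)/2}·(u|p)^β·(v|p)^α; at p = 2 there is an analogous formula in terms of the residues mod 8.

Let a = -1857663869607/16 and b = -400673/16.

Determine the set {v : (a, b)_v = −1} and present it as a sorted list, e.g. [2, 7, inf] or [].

(a, b) ≡ (-7, -8177) mod (ℚ^×)²; places V = {2, 3, 7, 13, 17, 37, ∞}.
(a,b)_2: α=-4, β=-4; u≡1, v≡7 (mod 8); ε(u)ε(v)=0·1, αω(v)=-4·0, βω(u)=-4·0; sum ≡ 0  ⇒  +1.
(a,b)_7: α=3, u≡5; β=2, v≡3 (mod 7); (5|7)=-1, (3|7)=-1; sign (−1)^0·-1^2·-1^3 = -1.
(a,b)_∞: sgn(-7)=−, sgn(-8177)=−, so -1.
(a,b)_17: α=2, u≡6; β=1, v≡7 (mod 17); (6|17)=-1, (7|17)=-1; sign (−1)^0·-1^1·-1^2 = -1.
(a,b)_13: α=2, u≡5; β=1, v≡5 (mod 13); (5|13)=-1, (5|13)=-1; sign (−1)^0·-1^1·-1^2 = -1.
(a,b)_3: α=4, u≡2; β=0, v≡1 (mod 3); (2|3)=-1, (1|3)=+1; sign (−1)^0·-1^0·+1^4 = +1.
(a,b)_37: α=2, u≡28; β=1, v≡10 (mod 37); (28|37)=+1, (10|37)=+1; sign (−1)^0·+1^1·+1^2 = +1.
|Ram(-7, -8177)| = 4, even; anisotropic at {7, 13, 17, ∞}.

[7, 13, 17, inf]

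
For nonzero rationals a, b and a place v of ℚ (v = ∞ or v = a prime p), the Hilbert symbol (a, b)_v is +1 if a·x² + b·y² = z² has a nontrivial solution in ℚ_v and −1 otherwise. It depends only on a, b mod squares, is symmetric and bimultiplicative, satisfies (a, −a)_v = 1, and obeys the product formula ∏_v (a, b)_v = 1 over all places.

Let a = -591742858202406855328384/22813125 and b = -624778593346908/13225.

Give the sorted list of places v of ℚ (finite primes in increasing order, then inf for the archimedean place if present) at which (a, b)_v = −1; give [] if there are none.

[3, inf]

(a, b) ≡ (-10626, -7) mod (ℚ^×)²; places V = {2, 3, 5, 7, 11, 13, 19, 23, 37, ∞}.
(a,b)_23: α=-3, u≡20; β=-2, v≡13 (mod 23); (20|23)=-1, (13|23)=+1; sign (−1)^0·-1^-2·+1^-3 = +1.
(a,b)_7: α=5, u≡2; β=3, v≡3 (mod 7); (2|7)=+1, (3|7)=-1; sign (−1)^1·+1^3·-1^5 = +1.
(a,b)_5: α=-4, u≡1; β=-2, v≡3 (mod 5); (1|5)=+1, (3|5)=-1; sign (−1)^0·+1^-2·-1^-4 = +1.
(a,b)_13: α=4, u≡7; β=4, v≡6 (mod 13); (7|13)=-1, (6|13)=-1; sign (−1)^0·-1^4·-1^4 = +1.
(a,b)_2: α=7, β=2; u≡7, v≡1 (mod 8); ε(u)ε(v)=1·0, αω(v)=7·0, βω(u)=2·0; sum ≡ 0  ⇒  +1.
(a,b)_11: α=7, u≡7; β=6, v≡1 (mod 11); (7|11)=-1, (1|11)=+1; sign (−1)^0·-1^6·+1^7 = +1.
(a,b)_∞: sgn(-10626)=−, sgn(-7)=−, so -1.
(a,b)_19: α=2, u≡3; β=0, v≡8 (mod 19); (3|19)=-1, (8|19)=-1; sign (−1)^0·-1^0·-1^2 = +1.
(a,b)_37: α=2, u≡21; β=0, v≡12 (mod 37); (21|37)=+1, (12|37)=+1; sign (−1)^0·+1^0·+1^2 = +1.
(a,b)_3: α=-1, u≡1; β=2, v≡2 (mod 3); (1|3)=+1, (2|3)=-1; sign (−1)^0·+1^2·-1^-1 = -1.
Ram(-10626, -7) = {3, ∞}; no ℚ_3-point on the conic.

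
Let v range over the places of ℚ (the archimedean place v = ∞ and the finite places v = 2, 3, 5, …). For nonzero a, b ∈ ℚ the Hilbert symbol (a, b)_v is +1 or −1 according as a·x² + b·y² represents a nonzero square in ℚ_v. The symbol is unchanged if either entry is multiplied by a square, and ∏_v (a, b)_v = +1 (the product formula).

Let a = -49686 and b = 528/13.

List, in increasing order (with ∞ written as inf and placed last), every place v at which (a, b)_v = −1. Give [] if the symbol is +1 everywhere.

(a, b) ≡ (-6, 429) mod (ℚ^×)²; places V = {2, 3, 7, 11, 13, ∞}.
(a,b)_13: α=2, u≡5; β=-1, v≡8 (mod 13); (5|13)=-1, (8|13)=-1; sign (−1)^0·-1^-1·-1^2 = -1.
(a,b)_∞: sgn(-6)=−, sgn(429)=+, so +1.
(a,b)_3: α=1, u≡1; β=1, v≡2 (mod 3); (1|3)=+1, (2|3)=-1; sign (−1)^1·+1^1·-1^1 = +1.
(a,b)_11: α=0, u≡1; β=1, v≡2 (mod 11); (1|11)=+1, (2|11)=-1; sign (−1)^0·+1^1·-1^0 = +1.
(a,b)_2: α=1, β=4; u≡5, v≡5 (mod 8); ε(u)ε(v)=0·0, αω(v)=1·1, βω(u)=4·1; sum ≡ 1  ⇒  -1.
(a,b)_7: α=2, u≡1; β=0, v≡4 (mod 7); (1|7)=+1, (4|7)=+1; sign (−1)^0·+1^0·+1^2 = +1.
Ram(-6, 429) = {2, 13}; no ℚ_2-point on the conic.

[2, 13]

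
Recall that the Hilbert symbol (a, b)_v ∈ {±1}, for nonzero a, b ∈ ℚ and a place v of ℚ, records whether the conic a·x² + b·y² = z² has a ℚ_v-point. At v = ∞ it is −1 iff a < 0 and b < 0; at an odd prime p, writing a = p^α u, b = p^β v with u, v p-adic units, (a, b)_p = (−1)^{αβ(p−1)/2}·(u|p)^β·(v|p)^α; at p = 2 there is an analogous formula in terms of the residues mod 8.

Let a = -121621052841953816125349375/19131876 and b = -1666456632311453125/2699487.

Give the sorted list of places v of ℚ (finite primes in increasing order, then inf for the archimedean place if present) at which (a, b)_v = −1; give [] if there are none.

[11, 13, 17, inf]

(a, b) ≡ (-9911, -91) mod (ℚ^×)²; places V = {2, 3, 5, 7, 11, 13, 17, 23, 53, ∞}.
(a,b)_23: α=0, u≡1; β=-2, v≡13 (mod 23); (1|23)=+1, (13|23)=+1; sign (−1)^0·+1^-2·+1^0 = +1.
(a,b)_17: α=9, u≡6; β=6, v≡5 (mod 17); (6|17)=-1, (5|17)=-1; sign (−1)^0·-1^6·-1^9 = -1.
(a,b)_13: α=2, u≡5; β=1, v≡11 (mod 13); (5|13)=-1, (11|13)=-1; sign (−1)^0·-1^1·-1^2 = -1.
(a,b)_7: α=2, u≡2; β=-1, v≡1 (mod 7); (2|7)=+1, (1|7)=+1; sign (−1)^0·+1^-1·+1^2 = +1.
(a,b)_5: α=4, u≡1; β=6, v≡1 (mod 5); (1|5)=+1, (1|5)=+1; sign (−1)^0·+1^6·+1^4 = +1.
(a,b)_53: α=3, u≡4; β=2, v≡4 (mod 53); (4|53)=+1, (4|53)=+1; sign (−1)^0·+1^2·+1^3 = +1.
(a,b)_11: α=3, u≡4; β=2, v≡2 (mod 11); (4|11)=+1, (2|11)=-1; sign (−1)^0·+1^2·-1^3 = -1.
(a,b)_3: α=-14, u≡1; β=-6, v≡2 (mod 3); (1|3)=+1, (2|3)=-1; sign (−1)^0·+1^-6·-1^-14 = +1.
(a,b)_2: α=-2, β=0; u≡1, v≡5 (mod 8); ε(u)ε(v)=0·0, αω(v)=-2·1, βω(u)=0·0; sum ≡ 0  ⇒  +1.
(a,b)_∞: sgn(-9911)=−, sgn(-91)=−, so -1.
Ram(-9911, -91) = {11, 13, 17, ∞}; no ℚ_11-point on the conic.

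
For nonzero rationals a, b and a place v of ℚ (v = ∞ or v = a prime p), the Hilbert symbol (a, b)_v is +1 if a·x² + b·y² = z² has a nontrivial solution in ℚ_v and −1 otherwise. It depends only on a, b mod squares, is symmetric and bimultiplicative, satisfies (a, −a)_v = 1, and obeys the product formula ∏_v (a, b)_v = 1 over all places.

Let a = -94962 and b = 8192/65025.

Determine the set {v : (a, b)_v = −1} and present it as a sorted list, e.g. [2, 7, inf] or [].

Mod squares: a ≡ -1938, b ≡ 2. Check v ∈ {∞, 2, 3, 5, 7, 17, 19}.
v=3: a=3^1·(≡2), b=3^-2·(≡2) mod 3; (2|3)=-1, (2|3)=-1; (−1)^{1·-2·1}·(-1)^-2·(-1)^1 = -1.
v=2: v_2(a)=1, v_2(b)=13; units ≡ 7, 1 (mod 8); ε·ε+αω+βω = 1·0+1·0+13·0 ≡ 0  ⇒  (a,b)_2 = +1.
v=17: a=17^1·(≡7), b=17^-2·(≡8) mod 17; (7|17)=-1, (8|17)=+1; (−1)^{1·-2·8}·(-1)^-2·(+1)^1 = +1.
v=19: a=19^1·(≡18), b=19^0·(≡14) mod 19; (18|19)=-1, (14|19)=-1; (−1)^{1·0·9}·(-1)^0·(-1)^1 = -1.
v=∞: -1938 < 0 and 2 > 0  ⇒  (a,b)_∞ = +1.
v=5: a=5^0·(≡3), b=5^-2·(≡2) mod 5; (3|5)=-1, (2|5)=-1; (−1)^{0·-2·2}·(-1)^-2·(-1)^0 = +1.
v=7: a=7^2·(≡1), b=7^0·(≡1) mod 7; (1|7)=+1, (1|7)=+1; (−1)^{2·0·3}·(+1)^0·(+1)^2 = +1.
Ram(-1938, 2) = {3, 19}; no ℚ_3-point on the conic.

[3, 19]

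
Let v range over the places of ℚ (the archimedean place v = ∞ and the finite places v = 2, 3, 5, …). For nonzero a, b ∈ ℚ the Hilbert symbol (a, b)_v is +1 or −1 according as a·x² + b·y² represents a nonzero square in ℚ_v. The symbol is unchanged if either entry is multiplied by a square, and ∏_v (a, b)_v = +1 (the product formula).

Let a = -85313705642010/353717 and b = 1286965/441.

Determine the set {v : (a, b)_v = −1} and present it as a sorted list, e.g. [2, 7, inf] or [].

Mod squares: a ≡ -20930, b ≡ 3565. Check v ∈ {∞, 2, 3, 5, 7, 13, 19, 23, 29, 31}.
v=31: a=31^2·(≡29), b=31^1·(≡23) mod 31; (29|31)=-1, (23|31)=-1; (−1)^{2·1·15}·(-1)^1·(-1)^2 = -1.
v=19: a=19^4·(≡15), b=19^2·(≡3) mod 19; (15|19)=-1, (3|19)=-1; (−1)^{4·2·9}·(-1)^2·(-1)^4 = +1.
v=13: a=13^-3·(≡5), b=13^0·(≡9) mod 13; (5|13)=-1, (9|13)=+1; (−1)^{-3·0·6}·(-1)^0·(+1)^-3 = +1.
v=23: a=23^-1·(≡19), b=23^1·(≡22) mod 23; (19|23)=-1, (22|23)=-1; (−1)^{-1·1·11}·(-1)^1·(-1)^-1 = -1.
v=2: v_2(a)=1, v_2(b)=0; units ≡ 7, 5 (mod 8); ε·ε+αω+βω = 1·0+1·1+0·0 ≡ 1  ⇒  (a,b)_2 = -1.
v=3: a=3^4·(≡1), b=3^-2·(≡1) mod 3; (1|3)=+1, (1|3)=+1; (−1)^{4·-2·1}·(+1)^-2·(+1)^4 = +1.
v=29: a=29^2·(≡19), b=29^0·(≡15) mod 29; (19|29)=-1, (15|29)=-1; (−1)^{2·0·14}·(-1)^0·(-1)^2 = +1.
v=5: a=5^1·(≡4), b=5^1·(≡3) mod 5; (4|5)=+1, (3|5)=-1; (−1)^{1·1·2}·(+1)^1·(-1)^1 = -1.
v=7: a=7^-1·(≡3), b=7^-2·(≡4) mod 7; (3|7)=-1, (4|7)=+1; (−1)^{-1·-2·3}·(-1)^-2·(+1)^-1 = +1.
v=∞: -20930 < 0 and 3565 > 0  ⇒  (a,b)_∞ = +1.
(-20930, 3565 / ℚ) ramifies at {2, 5, 23, 31}: a division algebra.

[2, 5, 23, 31]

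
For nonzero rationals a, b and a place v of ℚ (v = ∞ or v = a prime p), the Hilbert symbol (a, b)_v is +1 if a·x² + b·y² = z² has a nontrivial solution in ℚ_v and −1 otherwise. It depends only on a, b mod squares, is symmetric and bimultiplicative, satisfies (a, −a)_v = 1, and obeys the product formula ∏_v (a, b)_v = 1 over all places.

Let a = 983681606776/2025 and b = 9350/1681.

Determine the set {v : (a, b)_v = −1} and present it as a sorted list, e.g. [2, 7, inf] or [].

(a, b) ≡ (46, 374) mod (ℚ^×)²; places V = {2, 3, 5, 11, 17, 23, 41, ∞}.
(a,b)_23: α=3, u≡16; β=0, v≡6 (mod 23); (16|23)=+1, (6|23)=+1; sign (−1)^0·+1^0·+1^3 = +1.
(a,b)_∞: sgn(46)=+, sgn(374)=+, so +1.
(a,b)_2: α=3, β=1; u≡7, v≡3 (mod 8); ε(u)ε(v)=1·1, αω(v)=3·1, βω(u)=1·0; sum ≡ 0  ⇒  +1.
(a,b)_5: α=-2, u≡1; β=2, v≡4 (mod 5); (1|5)=+1, (4|5)=+1; sign (−1)^0·+1^2·+1^-2 = +1.
(a,b)_11: α=2, u≡6; β=1, v≡4 (mod 11); (6|11)=-1, (4|11)=+1; sign (−1)^0·-1^1·+1^2 = -1.
(a,b)_3: α=-4, u≡1; β=0, v≡2 (mod 3); (1|3)=+1, (2|3)=-1; sign (−1)^0·+1^0·-1^-4 = +1.
(a,b)_17: α=4, u≡11; β=1, v≡14 (mod 17); (11|17)=-1, (14|17)=-1; sign (−1)^0·-1^1·-1^4 = -1.
(a,b)_41: α=0, u≡40; β=-2, v≡2 (mod 41); (40|41)=+1, (2|41)=+1; sign (−1)^0·+1^-2·+1^0 = +1.
|Ram(46, 374)| = 2, even; anisotropic at {11, 17}.

[11, 17]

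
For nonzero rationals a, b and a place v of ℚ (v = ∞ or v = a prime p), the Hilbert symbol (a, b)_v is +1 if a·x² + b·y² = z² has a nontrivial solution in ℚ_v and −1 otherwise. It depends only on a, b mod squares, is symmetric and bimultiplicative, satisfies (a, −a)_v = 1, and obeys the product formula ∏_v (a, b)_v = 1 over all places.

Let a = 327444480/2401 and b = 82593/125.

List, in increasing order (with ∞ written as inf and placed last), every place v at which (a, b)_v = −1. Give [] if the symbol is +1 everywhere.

(a, b) ≡ (35530, 45885) mod (ℚ^×)²; places V = {2, 3, 5, 7, 11, 17, 19, 23, ∞}.
(a,b)_7: α=-4, u≡6; β=1, v≡3 (mod 7); (6|7)=-1, (3|7)=-1; sign (−1)^0·-1^1·-1^-4 = -1.
(a,b)_11: α=1, u≡10; β=0, v≡4 (mod 11); (10|11)=-1, (4|11)=+1; sign (−1)^0·-1^0·+1^1 = +1.
(a,b)_19: α=1, u≡12; β=1, v≡10 (mod 19); (12|19)=-1, (10|19)=-1; sign (−1)^1·-1^1·-1^1 = -1.
(a,b)_∞: sgn(35530)=+, sgn(45885)=+, so +1.
(a,b)_17: α=1, u≡8; β=0, v≡4 (mod 17); (8|17)=+1, (4|17)=+1; sign (−1)^0·+1^0·+1^1 = +1.
(a,b)_2: α=11, β=0; u≡5, v≡5 (mod 8); ε(u)ε(v)=0·0, αω(v)=11·1, βω(u)=0·1; sum ≡ 1  ⇒  -1.
(a,b)_23: α=0, u≡9; β=1, v≡21 (mod 23); (9|23)=+1, (21|23)=-1; sign (−1)^0·+1^1·-1^0 = +1.
(a,b)_3: α=2, u≡1; β=3, v≡1 (mod 3); (1|3)=+1, (1|3)=+1; sign (−1)^0·+1^3·+1^2 = +1.
(a,b)_5: α=1, u≡1; β=-3, v≡3 (mod 5); (1|5)=+1, (3|5)=-1; sign (−1)^0·+1^-3·-1^1 = -1.
Ram(35530, 45885) = {2, 5, 7, 19}; no ℚ_2-point on the conic.

[2, 5, 7, 19]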